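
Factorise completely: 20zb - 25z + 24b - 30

Group as (20zb - 25z) + (24b - 30) = 5z(4b - 5) + 6(4b - 5).
Both groups share the factor (4b - 5).

(4b - 5)(5z + 6)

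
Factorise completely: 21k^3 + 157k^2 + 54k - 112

Testing divisors of the constant over divisors of the leading coefficient, k = -7 is a root, giving the factor (k + 7) and quotient 21k^2 + 10k - 16.
The remaining quadratic factors as (3k - 2)(7k + 8).

(3k - 2)(7k + 8)(k + 7)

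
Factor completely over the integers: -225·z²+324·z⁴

Factor out 9·z², leaving 36·z²-25, which is a difference of two squares.

9·z²·(6·z+5)·(6·z-5)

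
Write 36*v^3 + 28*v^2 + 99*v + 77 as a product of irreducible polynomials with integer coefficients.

Group as (36*v^3 + 99*v) + (28*v^2 + 77) = 9*v*(4*v^2 + 11) + 7*(4*v^2 + 11).
Both groups share the factor (4*v^2 + 11).

(9*v + 7)*(4*v^2 + 11)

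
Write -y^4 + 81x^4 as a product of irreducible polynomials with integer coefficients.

(3x + y)(3x - y)(9x^2 + y^2)

Write as (9x^2)² − (y^2)², then factor 9x^2 - y^2 once more.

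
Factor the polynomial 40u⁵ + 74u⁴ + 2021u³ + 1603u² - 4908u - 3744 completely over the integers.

Trying the rational-root candidates, u = 3/2 is a root, so (2u - 3) divides it; the quotient is 20u⁴ + 67u³ + 1111u² + 2468u + 1248.
Continuing, u = -3/4 is a root, giving the factor (4u + 3) and quotient 5u³ + 13u² + 268u + 416.
Next, u = -8/5 is a root, giving the factor (5u + 8) and quotient u² + u + 52.
The quadratic u² + u + 52 has discriminant -207 < 0 and is irreducible over ℤ.

(2u - 3)(4u + 3)(5u + 8)(u² + u + 52)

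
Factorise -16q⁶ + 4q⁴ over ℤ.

-4q⁴(2q + 1)(2q - 1)

Factor out 4q⁴ first: what remains is -4q² + 1.
Recognize a difference of squares with the parts 1 and 2q.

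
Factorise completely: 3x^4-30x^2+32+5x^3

Testing divisors of the constant over divisors of the leading coefficient, x = 2 is a root, so (x-2) is a factor; dividing leaves 3x^3+11x^2-8x-16.
Then x = -1 is a root, so (x+1) divides it; the quotient is 3x^2+8x-16.
The remaining quadratic factors as (3x-4)(x+4).

(3x-4)(x+1)(x+4)(x-2)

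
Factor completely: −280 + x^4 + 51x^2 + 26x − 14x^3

Trying the rational-root candidates, x = 7 is a root, so (x − 7) divides it; the quotient is x^3 − 7x^2 + 2x + 40.
Continuing, x = 5 is a root, giving the factor (x − 5) and quotient x^2 − 2x − 8.
The remaining quadratic factors as (x − 4)(x + 2).

(x + 2)(x − 4)(x − 5)(x − 7)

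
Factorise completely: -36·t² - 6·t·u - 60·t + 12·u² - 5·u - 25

-(6·t + 4·u + 5)·(6·t - 3·u + 5)

Group: -6·t·(6·t - 3·u + 5) + (-4·u - 5)·(6·t - 3·u + 5); both groups contain (6·t - 3·u + 5).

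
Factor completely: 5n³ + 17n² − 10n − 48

Among the possible rational roots, n = −2 is a root, so (n + 2) is a factor; dividing leaves 5n² + 7n − 24.
The remaining quadratic factors as (5n − 8)(n + 3).

(5n − 8)(n + 2)(n + 3)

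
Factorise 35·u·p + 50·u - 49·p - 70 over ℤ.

Group as (35·u·p + 50·u) + (-49·p - 70) = 5·u·(7·p + 10) - 7·(7·p + 10).
Both groups share the factor (7·p + 10).

(5·u - 7)·(7·p + 10)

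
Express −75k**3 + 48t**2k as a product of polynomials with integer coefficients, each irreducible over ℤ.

Pull out the common factor 3k; 16t**2 − 25k**2 is a difference of squares.

3k(4t − 5k)(4t + 5k)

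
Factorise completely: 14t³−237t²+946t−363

Trying the rational-root candidates, t = 11/2 is a root, giving the factor (2t−11) and quotient 7t²−80t+33.
The remaining quadratic factors as (t−11)(7t−3).

(2t−11)(7t−3)(t−11)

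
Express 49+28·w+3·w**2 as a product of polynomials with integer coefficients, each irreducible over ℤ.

Need a pair with product 3·49 = 147 and sum 28: that's 21 and 7.
Split the middle term: 3·w**2+21·w + 7·w+49 = 3·w·(w+7) + 7·(w+7).

(3·w+7)·(w+7)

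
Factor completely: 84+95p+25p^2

(5p+12)(5p+7)

Need a pair with product 25·84 = 2100 and sum 95: that's 35 and 60.
Split the middle term: 25p^2+35p + 60p+84 = 5p(5p+7) + 12(5p+7).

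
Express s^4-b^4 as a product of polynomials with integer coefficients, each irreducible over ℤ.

(s)⁴ − (b)⁴ = ((s)² − (b)²)((s)² + (b)²); the first factor splits again, the second (s^2+b^2) is irreducible.

(s-b)(s+b)(s^2+b^2)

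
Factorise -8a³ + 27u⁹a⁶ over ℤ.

a³(3u³a - 2)(9u⁶a² + 6u³a + 4)

Pull out the common factor a³, leaving 27u⁹a³ - 8.
Recognize a difference of cubes with the parts 3u³a and 2.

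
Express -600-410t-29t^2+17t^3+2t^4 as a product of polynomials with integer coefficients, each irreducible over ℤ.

By the rational root theorem, t = -15/2 is a root, so (2t+15) divides it; the quotient is t^3+t^2-22t-40.
Next, t = -4 is a root, so (t+4) is a factor; dividing leaves t^2-3t-10.
The remaining quadratic factors as (t+2)(t-5).

(2t+15)(t+2)(t+4)(t-5)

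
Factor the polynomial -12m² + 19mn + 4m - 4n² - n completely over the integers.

-(3m - 4n - 1)(4m - n)

Group: -3m(4m - n) + (4n + 1)(4m - n); both groups contain (4m - n).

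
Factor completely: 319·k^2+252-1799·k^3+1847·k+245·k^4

(5·k+4)·(7·k+1)·(7·k-9)·(k-7)

By the rational root theorem, k = -1/7 is a root, so (7·k+1) is a factor; dividing leaves 35·k^3-262·k^2+83·k+252.
Then k = -4/5 is a root, so (5·k+4) is a factor; dividing leaves 7·k^2-58·k+63.
The remaining quadratic factors as (7·k-9)(k-7).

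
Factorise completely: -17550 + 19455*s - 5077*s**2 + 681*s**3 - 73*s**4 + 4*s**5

Testing divisors of the constant over divisors of the leading coefficient, s = 9 is a root, giving the factor (s - 9) and quotient 4*s**4 - 37*s**3 + 348*s**2 - 1945*s + 1950.
Continuing, s = 6 is a root, so (s - 6) is a factor; dividing leaves 4*s**3 - 13*s**2 + 270*s - 325.
Then s = 5/4 is a root, so (4*s - 5) divides it; the quotient is s**2 - 2*s + 65.
The quadratic s**2 - 2*s + 65 has discriminant -256 < 0 and is irreducible over ℤ.

(4*s - 5)*(s - 6)*(s - 9)*(s**2 - 2*s + 65)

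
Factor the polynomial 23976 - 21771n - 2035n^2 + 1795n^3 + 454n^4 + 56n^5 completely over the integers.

By the rational root theorem, n = -9/2 is a root, so (2n + 9) divides it; the quotient is 28n^4 + 101n^3 + 443n^2 - 3011n + 2664.
Continuing, n = 8/7 is a root, so (7n - 8) is a factor; dividing leaves 4n^3 + 19n^2 + 85n - 333.
Then n = 9/4 is a root, giving the factor (4n - 9) and quotient n^2 + 7n + 37.
The quadratic n^2 + 7n + 37 has discriminant -99 < 0 and is irreducible over ℤ.

(2n + 9)(4n - 9)(7n - 8)(n^2 + 7n + 37)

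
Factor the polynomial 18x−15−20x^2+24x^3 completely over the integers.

(6x−5)(4x^2+3)

Group as (24x^3+18x) + (−20x^2−15) = 6x(4x^2+3) − 5(4x^2+3).
Both groups share the factor (4x^2+3).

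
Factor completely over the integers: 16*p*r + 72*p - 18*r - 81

Group as (16*p*r + 72*p) + (-18*r - 81) = 8*p*(2*r + 9) - 9*(2*r + 9).
Both groups share the factor (2*r + 9).

(2*r + 9)*(8*p - 9)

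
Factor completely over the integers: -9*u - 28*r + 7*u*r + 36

Group as (7*u*r - 9*u) + (-28*r + 36) = u*(7*r - 9) - 4*(7*r - 9).
Both groups share the factor (7*r - 9).

(7*r - 9)*(u - 4)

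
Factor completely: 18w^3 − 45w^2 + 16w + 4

Among the possible rational roots, w = 2/3 is a root, so (3w − 2) is a factor; dividing leaves 6w^2 − 11w − 2.
The remaining quadratic factors as (w − 2)(6w + 1).

(3w − 2)(6w + 1)(w − 2)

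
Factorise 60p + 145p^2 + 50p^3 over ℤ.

Pull out the common factor 5p, then factor the remaining trinomial.

5p(2p + 1)(5p + 12)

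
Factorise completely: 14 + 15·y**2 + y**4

Substitute u = y**2 to get a quadratic in u, then factor.
y**2 + 14 is irreducible over ℤ (always positive, so no real roots).
y**2 + 1 is irreducible over ℤ (sum of squares).

(y**2 + 1)·(y**2 + 14)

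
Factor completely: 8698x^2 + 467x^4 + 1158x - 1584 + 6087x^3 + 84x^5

(3x - 1)(4x + 3)(7x + 8)(x^2 + 4x + 66)

Trying the rational-root candidates, x = -8/7 is a root, so (7x + 8) is a factor; dividing leaves 12x^4 + 53x^3 + 809x^2 + 318x - 198.
Continuing, x = -3/4 is a root, so (4x + 3) divides it; the quotient is 3x^3 + 11x^2 + 194x - 66.
Next, x = 1/3 is a root, so (3x - 1) is a factor; dividing leaves x^2 + 4x + 66.
The quadratic x^2 + 4x + 66 has discriminant -248 < 0 and is irreducible over ℤ.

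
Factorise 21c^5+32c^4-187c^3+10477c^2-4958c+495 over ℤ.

Trying the rational-root candidates, c = 1/7 is a root, so (7c-1) divides it; the quotient is 3c^4+5c^3-26c^2+1493c-495.
Then c = 1/3 is a root, so (3c-1) is a factor; dividing leaves c^3+2c^2-8c+495.
Then c = -9 is a root, so (c+9) divides it; the quotient is c^2-7c+55.
The quadratic c^2-7c+55 has discriminant -171 < 0 and is irreducible over ℤ.

(3c-1)(7c-1)(c+9)(c^2-7c+55)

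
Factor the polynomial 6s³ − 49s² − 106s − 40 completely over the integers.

Among the possible rational roots, s = 10 is a root, so (s − 10) is a factor; dividing leaves 6s² + 11s + 4.
The remaining quadratic factors as (3s + 4)(2s + 1).

(2s + 1)(3s + 4)(s − 10)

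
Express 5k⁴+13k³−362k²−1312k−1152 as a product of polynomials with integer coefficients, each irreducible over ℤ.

(5k+8)(k+2)(k+8)(k−9)

Among the possible rational roots, k = −8/5 is a root, so (5k+8) divides it; the quotient is k³+k²−74k−144.
Then k = 9 is a root, so (k−9) divides it; the quotient is k²+10k+16.
The remaining quadratic factors as (k+2)(k+8).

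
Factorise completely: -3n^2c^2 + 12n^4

Every term has a factor of 3n^2. Then 4n^2 - c^2 = (2n)² − (c)².

3n^2(2n - c)(2n + c)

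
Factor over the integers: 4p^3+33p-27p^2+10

(4p+1)(p-2)(p-5)

By the rational root theorem, p = -1/4 is a root, giving the factor (4p+1) and quotient p^2-7p+10.
The remaining quadratic factors as (p-5)(p-2).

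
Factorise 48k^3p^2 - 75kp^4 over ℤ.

Pull out the common factor 3kp^2; 16k^2 - 25p^2 is a difference of squares.

3kp^2(4k + 5p)(4k - 5p)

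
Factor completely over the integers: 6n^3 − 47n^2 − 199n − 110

(2n + 5)(3n + 2)(n − 11)

Testing divisors of the constant over divisors of the leading coefficient, n = −2/3 is a root, so (3n + 2) divides it; the quotient is 2n^2 − 17n − 55.
The remaining quadratic factors as (n − 11)(2n + 5).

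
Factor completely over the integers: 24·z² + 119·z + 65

Need a pair with product 24·65 = 1560 and sum 119: that's 15 and 104.
Split the middle term: 24·z² + 15·z + 104·z + 65 = 3·z·(8·z + 5) + 13·(8·z + 5).

(3·z + 13)·(8·z + 5)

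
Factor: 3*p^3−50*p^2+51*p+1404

Among the possible rational roots, p = −13/3 is a root, so (3*p+13) divides it; the quotient is p^2−21*p+108.
The remaining quadratic factors as (p−9)(p−12).

(3*p+13)*(p−12)*(p−9)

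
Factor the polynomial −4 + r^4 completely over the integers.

Substitute u = r^2 to get a quadratic in u, then factor.
r^2 + 2 is irreducible over ℤ (always positive, so no real roots).
r^2 − 2 is irreducible over ℤ (2 is not a perfect square).

(r^2 + 2)(r^2 − 2)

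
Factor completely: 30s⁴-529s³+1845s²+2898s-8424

By the rational root theorem, s = 12 is a root, giving the factor (s-12) and quotient 30s³-169s²-183s+702.
Next, s = 9/5 is a root, so (5s-9) is a factor; dividing leaves 6s²-23s-78.
The remaining quadratic factors as (s-6)(6s+13).

(5s-9)(6s+13)(s-12)(s-6)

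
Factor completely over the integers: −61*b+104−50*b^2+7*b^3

Among the possible rational roots, b = 1 is a root, giving the factor (b−1) and quotient 7*b^2−43*b−104.
The remaining quadratic factors as (7*b+13)(b−8).

(7*b+13)*(b−1)*(b−8)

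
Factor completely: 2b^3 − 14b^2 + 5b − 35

Group as (2b^3 + 5b) + (−14b^2 − 35) = b(2b^2 + 5) − 7(2b^2 + 5).
Both groups share the factor (2b^2 + 5).

(b − 7)(2b^2 + 5)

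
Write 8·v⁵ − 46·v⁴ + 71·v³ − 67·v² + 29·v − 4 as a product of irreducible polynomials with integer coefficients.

Among the possible rational roots, v = 4 is a root, giving the factor (v − 4) and quotient 8·v⁴ − 14·v³ + 15·v² − 7·v + 1.
Next, v = 1/4 is a root, giving the factor (4·v − 1) and quotient 2·v³ − 3·v² + 3·v − 1.
Next, v = 1/2 is a root, giving the factor (2·v − 1) and quotient v² − v + 1.
The quadratic v² − v + 1 has discriminant −3 < 0 and is irreducible over ℤ.

(2·v − 1)·(4·v − 1)·(v − 4)·(v² − v + 1)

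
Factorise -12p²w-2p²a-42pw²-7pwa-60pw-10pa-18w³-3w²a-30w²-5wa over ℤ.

Group: p(-12pw-2pa-6w²-wa) + (3w+5)(-12pw-2pa-6w²-wa); both groups contain (-12pw-2pa-6w²-wa), so (p+3w+5) is a factor with cofactor -12pw-2pa-6w²-wa.
The cofactor groups again: -12pw-2pa-6w²-wa = -2p(6w+a) - w(6w+a); both groups contain (6w+a), giving -(2p+w)(6w+a).

-(2p+w)(6w+a)(p+3w+5)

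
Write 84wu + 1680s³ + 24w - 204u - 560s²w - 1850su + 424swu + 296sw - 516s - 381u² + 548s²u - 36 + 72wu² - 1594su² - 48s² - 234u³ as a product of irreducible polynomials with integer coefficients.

Group: 12s(140s² - 106su - 74s - 18u² - 21u - 6) + (-4w + 13u + 6)(140s² - 106su - 74s - 18u² - 21u - 6); both groups contain (140s² - 106su - 74s - 18u² - 21u - 6), so (12s - 4w + 13u + 6) is a factor with cofactor 140s² - 106su - 74s - 18u² - 21u - 6.
The cofactor groups again: 140s² - 106su - 74s - 18u² - 21u - 6 = 14s(10s - 9u - 6) + (2u + 1)(10s - 9u - 6); both groups contain (10s - 9u - 6), giving (14s + 2u + 1)(10s - 9u - 6).

(10s - 9u - 6)(12s - 4w + 13u + 6)(14s + 2u + 1)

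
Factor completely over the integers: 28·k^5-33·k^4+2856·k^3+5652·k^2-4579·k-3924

(4·k+9)·(7·k+4)·(k-1)·(k^2-3·k+109)

By the rational root theorem, k = -4/7 is a root, giving the factor (7·k+4) and quotient 4·k^4-7·k^3+412·k^2+572·k-981.
Then k = -9/4 is a root, so (4·k+9) is a factor; dividing leaves k^3-4·k^2+112·k-109.
Continuing, k = 1 is a root, giving the factor (k-1) and quotient k^2-3·k+109.
The quadratic k^2-3·k+109 has discriminant -427 < 0 and is irreducible over ℤ.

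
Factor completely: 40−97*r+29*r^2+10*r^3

By the rational root theorem, r = 8/5 is a root, so (5*r−8) is a factor; dividing leaves 2*r^2+9*r−5.
The remaining quadratic factors as (2*r−1)(r+5).

(2*r−1)*(5*r−8)*(r+5)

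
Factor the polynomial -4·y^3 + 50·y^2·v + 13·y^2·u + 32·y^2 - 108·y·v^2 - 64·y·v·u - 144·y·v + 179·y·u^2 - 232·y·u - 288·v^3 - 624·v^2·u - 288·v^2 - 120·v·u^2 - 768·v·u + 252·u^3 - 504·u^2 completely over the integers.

-(y - 6·v - 9·u)·(y - 8·v + 4·u - 8)·(4·y + 6·v + 7·u)

Group: 4·y·(-y^2 + 14·y·v + 5·y·u + 8·y - 48·v^2 - 48·v·u - 48·v + 36·u^2 - 72·u) + (6·v + 7·u)·(-y^2 + 14·y·v + 5·y·u + 8·y - 48·v^2 - 48·v·u - 48·v + 36·u^2 - 72·u); both groups contain (-y^2 + 14·y·v + 5·y·u + 8·y - 48·v^2 - 48·v·u - 48·v + 36·u^2 - 72·u), so (4·y + 6·v + 7·u) is a factor with cofactor -y^2 + 14·y·v + 5·y·u + 8·y - 48·v^2 - 48·v·u - 48·v + 36·u^2 - 72·u.
The cofactor groups again: -y^2 + 14·y·v + 5·y·u + 8·y - 48·v^2 - 48·v·u - 48·v + 36·u^2 - 72·u = -y·(y - 8·v + 4·u - 8) + (6·v + 9·u)·(y - 8·v + 4·u - 8); both groups contain (y - 8·v + 4·u - 8), giving -(y - 6·v - 9·u)·(y - 8·v + 4·u - 8).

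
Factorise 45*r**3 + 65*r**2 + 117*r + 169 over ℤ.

Group as (45*r**3 + 117*r) + (65*r**2 + 169) = 9*r*(5*r**2 + 13) + 13*(5*r**2 + 13).
Both groups share the factor (5*r**2 + 13).

(9*r + 13)*(5*r**2 + 13)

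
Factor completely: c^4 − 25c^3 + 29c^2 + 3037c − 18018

Testing divisors of the constant over divisors of the leading coefficient, c = 13 is a root, giving the factor (c − 13) and quotient c^3 − 12c^2 − 127c + 1386.
Next, c = −11 is a root, so (c + 11) is a factor; dividing leaves c^2 − 23c + 126.
The remaining quadratic factors as (c − 14)(c − 9).

(c + 11)(c − 13)(c − 14)(c − 9)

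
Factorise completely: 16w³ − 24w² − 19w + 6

(4w + 3)(4w − 1)(w − 2)

Testing divisors of the constant over divisors of the leading coefficient, w = 2 is a root, so (w − 2) divides it; the quotient is 16w² + 8w − 3.
The remaining quadratic factors as (4w − 1)(4w + 3).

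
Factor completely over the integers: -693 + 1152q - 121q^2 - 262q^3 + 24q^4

By the rational root theorem, q = 3/4 is a root, so (4q - 3) divides it; the quotient is 6q^3 - 61q^2 - 76q + 231.
Then q = 3/2 is a root, so (2q - 3) is a factor; dividing leaves 3q^2 - 26q - 77.
The remaining quadratic factors as (3q + 7)(q - 11).

(2q - 3)(3q + 7)(4q - 3)(q - 11)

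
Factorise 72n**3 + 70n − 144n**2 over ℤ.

Pull out the common factor 2n, then factor the remaining trinomial.

2n(6n − 5)(6n − 7)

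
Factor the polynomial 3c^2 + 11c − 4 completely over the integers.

Need a pair with product 3·(−4) = −12 and sum 11: that's 12 and −1.
Split the middle term: 3c^2 + 12c − c − 4 = 3c(c + 4) − (c + 4).

(3c − 1)(c + 4)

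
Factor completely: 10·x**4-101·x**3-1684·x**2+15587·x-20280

(2·x-13)·(5·x-8)·(x+13)·(x-15)

Testing divisors of the constant over divisors of the leading coefficient, x = -13 is a root, giving the factor (x+13) and quotient 10·x**3-231·x**2+1319·x-1560.
Then x = 8/5 is a root, so (5·x-8) divides it; the quotient is 2·x**2-43·x+195.
The remaining quadratic factors as (x-15)(2·x-13).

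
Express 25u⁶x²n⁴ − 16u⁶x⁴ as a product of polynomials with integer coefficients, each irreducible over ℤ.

Factor out u⁶x² first: what remains is −16x² + 25n⁴.
Recognize a difference of squares with the parts 5n² and 4x.

−u⁶x²(4x − 5n²)(4x + 5n²)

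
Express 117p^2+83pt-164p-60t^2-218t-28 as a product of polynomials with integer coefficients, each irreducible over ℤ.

(13p+15t+2)(9p-4t-14)

Group: 9p(13p+15t+2) + (-4t-14)(13p+15t+2); both groups contain (13p+15t+2).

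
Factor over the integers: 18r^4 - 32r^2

2r^2(3r + 4)(3r - 4)

Every term has a factor of 2r^2. Then 9r^2 - 16 = (3r)² − (4)².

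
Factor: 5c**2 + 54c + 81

Need a pair with product 5·81 = 405 and sum 54: that's 9 and 45.
Split the middle term: 5c**2 + 9c + 45c + 81 = c(5c + 9) + 9(5c + 9).

(5c + 9)(c + 9)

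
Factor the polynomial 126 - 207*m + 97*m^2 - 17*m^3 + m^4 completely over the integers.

Testing divisors of the constant over divisors of the leading coefficient, m = 1 is a root, so (m - 1) divides it; the quotient is m^3 - 16*m^2 + 81*m - 126.
Next, m = 7 is a root, so (m - 7) divides it; the quotient is m^2 - 9*m + 18.
The remaining quadratic factors as (m - 3)(m - 6).

(m - 1)*(m - 3)*(m - 6)*(m - 7)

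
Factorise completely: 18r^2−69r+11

Need a pair with product 18·11 = 198 and sum −69: that's −66 and −3.
Split the middle term: 18r^2−66r − 3r+11 = 6r(3r−11) − (3r−11).

(3r−11)(6r−1)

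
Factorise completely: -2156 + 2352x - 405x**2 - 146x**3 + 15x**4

Among the possible rational roots, x = 7/5 is a root, giving the factor (5x - 7) and quotient 3x**3 - 25x**2 - 116x + 308.
Continuing, x = 11 is a root, giving the factor (x - 11) and quotient 3x**2 + 8x - 28.
The remaining quadratic factors as (3x + 14)(x - 2).

(3x + 14)(5x - 7)(x - 11)(x - 2)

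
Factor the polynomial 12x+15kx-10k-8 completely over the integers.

Group as (15kx-10k) + (12x-8) = 5k(3x-2) + 4(3x-2).
Both groups share the factor (3x-2).

(3x-2)(5k+4)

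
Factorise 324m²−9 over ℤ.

9(6m+1)(6m−1)

Factor out 9, leaving 36m²−1, which is a difference of two squares.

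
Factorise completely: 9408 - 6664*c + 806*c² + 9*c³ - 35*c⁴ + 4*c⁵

(4*c - 7)*(c + 6)*(c - 8)*(c² - 5*c + 28)

Testing divisors of the constant over divisors of the leading coefficient, c = -6 is a root, so (c + 6) is a factor; dividing leaves 4*c⁴ - 59*c³ + 363*c² - 1372*c + 1568.
Next, c = 8 is a root, so (c - 8) divides it; the quotient is 4*c³ - 27*c² + 147*c - 196.
Then c = 7/4 is a root, giving the factor (4*c - 7) and quotient c² - 5*c + 28.
The quadratic c² - 5*c + 28 has discriminant -87 < 0 and is irreducible over ℤ.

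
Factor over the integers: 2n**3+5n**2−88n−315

(2n+9)(n+5)(n−7)

Trying the rational-root candidates, n = 7 is a root, giving the factor (n−7) and quotient 2n**2+19n+45.
The remaining quadratic factors as (2n+9)(n+5).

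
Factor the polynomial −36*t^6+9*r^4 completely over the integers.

9*(r^2+2*t^3)*(r^2−2*t^3)

Every term has a factor of 9; factoring it out leaves r^4−4*t^6.
Recognize a difference of squares with the parts r^2 and 2*t^3.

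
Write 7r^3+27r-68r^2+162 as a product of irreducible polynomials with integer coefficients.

Trying the rational-root candidates, r = -9/7 is a root, giving the factor (7r+9) and quotient r^2-11r+18.
The remaining quadratic factors as (r-9)(r-2).

(7r+9)(r-2)(r-9)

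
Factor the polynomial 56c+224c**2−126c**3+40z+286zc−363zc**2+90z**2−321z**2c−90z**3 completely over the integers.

Group: 3z(−30z**2−87zc−10z−63c**2−14c) + (2c−4)(−30z**2−87zc−10z−63c**2−14c); both groups contain (−30z**2−87zc−10z−63c**2−14c), so (3z+2c−4) is a factor with cofactor −30z**2−87zc−10z−63c**2−14c.
The cofactor groups again: −30z**2−87zc−10z−63c**2−14c = −6z(5z+7c) + (−9c−2)(5z+7c); both groups contain (5z+7c), giving −(6z+9c+2)(5z+7c).

−(3z+2c−4)(5z+7c)(6z+9c+2)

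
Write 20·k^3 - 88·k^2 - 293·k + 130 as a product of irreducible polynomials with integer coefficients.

(2·k + 5)·(2·k - 13)·(5·k - 2)

Trying the rational-root candidates, k = -5/2 is a root, giving the factor (2·k + 5) and quotient 10·k^2 - 69·k + 26.
The remaining quadratic factors as (2·k - 13)(5·k - 2).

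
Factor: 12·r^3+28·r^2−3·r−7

(2·r+1)·(2·r−1)·(3·r+7)

Group as (12·r^3−3·r) + (28·r^2−7) = 3·r·(4·r^2−1) + 7·(4·r^2−1).
Both groups share the factor (4·r^2−1).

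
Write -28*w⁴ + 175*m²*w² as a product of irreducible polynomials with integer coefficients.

7*w²*(5*m + 2*w)*(5*m - 2*w)

Pull out the common factor 7*w²; 25*m² - 4*w² is a difference of squares.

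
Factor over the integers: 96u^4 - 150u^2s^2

Every term has a factor of 6u^2. Then 16u^2 - 25s^2 = (4u)² − (5s)².

6u^2(4u - 5s)(4u + 5s)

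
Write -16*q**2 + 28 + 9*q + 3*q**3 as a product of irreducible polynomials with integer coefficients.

(3*q - 7)*(q + 1)*(q - 4)

Testing divisors of the constant over divisors of the leading coefficient, q = 4 is a root, so (q - 4) is a factor; dividing leaves 3*q**2 - 4*q - 7.
The remaining quadratic factors as (3*q - 7)(q + 1).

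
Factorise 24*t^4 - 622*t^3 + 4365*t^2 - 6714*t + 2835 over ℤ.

Among the possible rational roots, t = 9 is a root, giving the factor (t - 9) and quotient 24*t^3 - 406*t^2 + 711*t - 315.
Then t = 7/6 is a root, giving the factor (6*t - 7) and quotient 4*t^2 - 63*t + 45.
The remaining quadratic factors as (4*t - 3)(t - 15).

(4*t - 3)*(6*t - 7)*(t - 15)*(t - 9)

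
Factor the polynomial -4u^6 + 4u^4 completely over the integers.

-4u^4(u + 1)(u - 1)

Factor out 4u^4 first: what remains is -u^2 + 1.
Recognize a difference of squares with the parts 1 and u.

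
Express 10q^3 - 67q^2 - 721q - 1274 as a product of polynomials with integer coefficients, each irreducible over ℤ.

By the rational root theorem, q = 13 is a root, so (q - 13) divides it; the quotient is 10q^2 + 63q + 98.
The remaining quadratic factors as (2q + 7)(5q + 14).

(2q + 7)(5q + 14)(q - 13)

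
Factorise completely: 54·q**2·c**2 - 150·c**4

6·c**2·(3·q - 5·c)·(3·q + 5·c)

Pull out the common factor 6·c**2; 9·q**2 - 25·c**2 is a difference of squares.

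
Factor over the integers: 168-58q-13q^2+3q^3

Trying the rational-root candidates, q = 6 is a root, so (q-6) divides it; the quotient is 3q^2+5q-28.
The remaining quadratic factors as (3q-7)(q+4).

(3q-7)(q+4)(q-6)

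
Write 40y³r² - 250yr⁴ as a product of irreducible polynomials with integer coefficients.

Every term has a factor of 10yr². Then 4y² - 25r² = (2y)² − (5r)².

10r²y(2y - 5r)(2y + 5r)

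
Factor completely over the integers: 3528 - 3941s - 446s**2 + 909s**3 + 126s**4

Among the possible rational roots, s = 9/7 is a root, giving the factor (7s - 9) and quotient 18s**3 + 153s**2 + 133s - 392.
Continuing, s = -8/3 is a root, so (3s + 8) divides it; the quotient is 6s**2 + 35s - 49.
The remaining quadratic factors as (6s - 7)(s + 7).

(3s + 8)(6s - 7)(7s - 9)(s + 7)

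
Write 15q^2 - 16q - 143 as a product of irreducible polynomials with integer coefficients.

(3q - 11)(5q + 13)

Need a pair with product 15·(-143) = -2145 and sum -16: that's 39 and -55.
Split the middle term: 15q^2 + 39q - 55q - 143 = 3q(5q + 13) - 11(5q + 13).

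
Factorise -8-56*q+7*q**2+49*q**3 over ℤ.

Group as (49*q**3-56*q) + (7*q**2-8) = 7*q*(7*q**2-8) + (7*q**2-8).
Both groups share the factor (7*q**2-8).

(7*q+1)*(7*q**2-8)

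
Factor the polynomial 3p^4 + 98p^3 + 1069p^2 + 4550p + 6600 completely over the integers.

(3p + 11)(p + 10)(p + 15)(p + 4)

By the rational root theorem, p = −10 is a root, so (p + 10) is a factor; dividing leaves 3p^3 + 68p^2 + 389p + 660.
Continuing, p = −11/3 is a root, giving the factor (3p + 11) and quotient p^2 + 19p + 60.
The remaining quadratic factors as (p + 15)(p + 4).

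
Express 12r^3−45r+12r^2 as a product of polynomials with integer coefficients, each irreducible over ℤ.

3r(2r+5)(2r−3)

Pull out the common factor 3r, then factor the remaining trinomial.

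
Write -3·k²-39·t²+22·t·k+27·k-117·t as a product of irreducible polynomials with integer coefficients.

Group: -3·t·(13·t-3·k) + (k-9)·(13·t-3·k); both groups contain (13·t-3·k).

-(13·t-3·k)·(3·t-k+9)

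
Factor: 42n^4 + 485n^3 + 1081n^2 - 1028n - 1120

Among the possible rational roots, n = -8 is a root, so (n + 8) is a factor; dividing leaves 42n^3 + 149n^2 - 111n - 140.
Next, n = -4 is a root, so (n + 4) is a factor; dividing leaves 42n^2 - 19n - 35.
The remaining quadratic factors as (6n - 7)(7n + 5).

(6n - 7)(7n + 5)(n + 4)(n + 8)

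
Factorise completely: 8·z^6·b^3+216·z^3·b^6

8·b^3·z^3·(z+3·b)·(z^2−3·z·b+9·b^2)

Pull out the common factor 8·z^3·b^3, leaving z^3+27·b^3.
Recognize a sum of cubes with the parts 3·b and z.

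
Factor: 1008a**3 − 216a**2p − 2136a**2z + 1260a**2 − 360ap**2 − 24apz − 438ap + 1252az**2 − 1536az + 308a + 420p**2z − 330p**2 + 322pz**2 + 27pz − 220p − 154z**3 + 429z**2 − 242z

(12a − 14z + 11)(14a − 10p − 11z)(6a + 3p − z + 2)

Group: 6a(168a**2 − 120ap − 328az + 154a + 140pz − 110p + 154z**2 − 121z) + (3p − z + 2)(168a**2 − 120ap − 328az + 154a + 140pz − 110p + 154z**2 − 121z); both groups contain (168a**2 − 120ap − 328az + 154a + 140pz − 110p + 154z**2 − 121z), so (6a + 3p − z + 2) is a factor with cofactor 168a**2 − 120ap − 328az + 154a + 140pz − 110p + 154z**2 − 121z.
The cofactor groups again: 168a**2 − 120ap − 328az + 154a + 140pz − 110p + 154z**2 − 121z = 12a(14a − 10p − 11z) + (−14z + 11)(14a − 10p − 11z); both groups contain (14a − 10p − 11z), giving (12a − 14z + 11)(14a − 10p − 11z).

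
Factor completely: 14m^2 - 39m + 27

(2m - 3)(7m - 9)

Need a pair with product 14·27 = 378 and sum -39: that's -21 and -18.
Split the middle term: 14m^2 - 21m - 18m + 27 = 7m(2m - 3) - 9(2m - 3).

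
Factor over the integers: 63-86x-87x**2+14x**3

Trying the rational-root candidates, x = 7 is a root, so (x-7) is a factor; dividing leaves 14x**2+11x-9.
The remaining quadratic factors as (2x-1)(7x+9).

(2x-1)(7x+9)(x-7)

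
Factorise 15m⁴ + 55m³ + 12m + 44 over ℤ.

(3m + 11)(5m³ + 4)

Group as (15m⁴ + 12m) + (55m³ + 44) = 3m(5m³ + 4) + 11(5m³ + 4).
Both groups share the factor (5m³ + 4).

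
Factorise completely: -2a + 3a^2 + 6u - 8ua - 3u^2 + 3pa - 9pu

Group: -3p(3u - a) + (-u - 3a + 2)(3u - a); both groups contain (3u - a).

-(3u - a)(3p + u + 3a - 2)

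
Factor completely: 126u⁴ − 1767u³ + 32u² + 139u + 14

(3u − 1)(6u + 1)(7u + 1)(u − 14)

Trying the rational-root candidates, u = −1/6 is a root, so (6u + 1) is a factor; dividing leaves 21u³ − 298u² + 55u + 14.
Next, u = 14 is a root, so (u − 14) divides it; the quotient is 21u² − 4u − 1.
The remaining quadratic factors as (7u + 1)(3u − 1).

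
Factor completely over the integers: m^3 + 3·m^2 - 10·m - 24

(m + 2)·(m + 4)·(m - 3)

Trying the rational-root candidates, m = 3 is a root, giving the factor (m - 3) and quotient m^2 + 6·m + 8.
The remaining quadratic factors as (m + 4)(m + 2).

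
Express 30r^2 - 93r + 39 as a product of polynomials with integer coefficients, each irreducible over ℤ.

Pull out the common factor 3, then factor the remaining trinomial.

3(2r - 1)(5r - 13)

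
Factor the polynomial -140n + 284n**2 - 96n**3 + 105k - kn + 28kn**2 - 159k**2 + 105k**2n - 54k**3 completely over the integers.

-(2k - 3n + 7)(3k - 4n)(9k + 8n - 5)

Group: 9k(-6k**2 + 17kn - 21k - 12n**2 + 28n) + (8n - 5)(-6k**2 + 17kn - 21k - 12n**2 + 28n); both groups contain (-6k**2 + 17kn - 21k - 12n**2 + 28n), so (9k + 8n - 5) is a factor with cofactor -6k**2 + 17kn - 21k - 12n**2 + 28n.
The cofactor groups again: -6k**2 + 17kn - 21k - 12n**2 + 28n = -2k(3k - 4n) + (3n - 7)(3k - 4n); both groups contain (3k - 4n), giving -(2k - 3n + 7)(3k - 4n).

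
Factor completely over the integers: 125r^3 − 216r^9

Pull out the common factor r^3, leaving −216r^6 + 125.
Recognize a difference of cubes with the parts 5 and 6r^2.

−r^3(6r^2 − 5)(36r^4 + 30r^2 + 25)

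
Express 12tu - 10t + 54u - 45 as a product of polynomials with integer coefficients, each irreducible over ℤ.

(2t + 9)(6u - 5)

Group as (12tu - 10t) + (54u - 45) = 2t(6u - 5) + 9(6u - 5).
Both groups share the factor (6u - 5).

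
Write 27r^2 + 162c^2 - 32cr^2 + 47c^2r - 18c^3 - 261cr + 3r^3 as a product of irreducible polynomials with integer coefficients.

Group: 2c(-9c^2 + 10cr + 81c - r^2 - 9r) - 3r(-9c^2 + 10cr + 81c - r^2 - 9r); both groups contain (-9c^2 + 10cr + 81c - r^2 - 9r), so (2c - 3r) is a factor with cofactor -9c^2 + 10cr + 81c - r^2 - 9r.
The cofactor groups again: -9c^2 + 10cr + 81c - r^2 - 9r = -c(9c - r) + (r + 9)(9c - r); both groups contain (9c - r), giving -(c - r - 9)(9c - r).

-(2c - 3r)(9c - r)(c - r - 9)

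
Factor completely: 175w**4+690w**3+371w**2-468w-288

(5w+3)(5w-4)(7w+8)(w+3)

Trying the rational-root candidates, w = 4/5 is a root, giving the factor (5w-4) and quotient 35w**3+166w**2+207w+72.
Continuing, w = -8/7 is a root, giving the factor (7w+8) and quotient 5w**2+18w+9.
The remaining quadratic factors as (w+3)(5w+3).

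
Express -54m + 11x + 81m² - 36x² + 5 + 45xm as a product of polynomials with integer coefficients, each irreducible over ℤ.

-(4x - 9m + 1)(9x + 9m - 5)

Group: -9x(4x - 9m + 1) + (-9m + 5)(4x - 9m + 1); both groups contain (4x - 9m + 1).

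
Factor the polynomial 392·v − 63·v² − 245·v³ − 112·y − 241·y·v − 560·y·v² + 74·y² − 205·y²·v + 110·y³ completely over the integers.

(2·y − 7·v)·(5·y + 5·v + 7)·(11·y + 7·v − 8)

Group: 2·y·(55·y² + 90·y·v + 37·y + 35·v² + 9·v − 56) − 7·v·(55·y² + 90·y·v + 37·y + 35·v² + 9·v − 56); both groups contain (55·y² + 90·y·v + 37·y + 35·v² + 9·v − 56), so (2·y − 7·v) is a factor with cofactor 55·y² + 90·y·v + 37·y + 35·v² + 9·v − 56.
The cofactor groups again: 55·y² + 90·y·v + 37·y + 35·v² + 9·v − 56 = 11·y·(5·y + 5·v + 7) + (7·v − 8)·(5·y + 5·v + 7); both groups contain (5·y + 5·v + 7), giving (11·y + 7·v − 8)·(5·y + 5·v + 7).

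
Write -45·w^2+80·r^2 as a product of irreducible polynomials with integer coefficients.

5·(4·r+3·w)·(4·r-3·w)

Every term has a factor of 5. Then 16·r^2-9·w^2 = (4·r)² − (3·w)².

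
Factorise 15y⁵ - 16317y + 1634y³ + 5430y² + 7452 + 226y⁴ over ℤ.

Testing divisors of the constant over divisors of the leading coefficient, y = 4/3 is a root, so (3y - 4) is a factor; dividing leaves 5y⁴ + 82y³ + 654y² + 2682y - 1863.
Then y = 3/5 is a root, so (5y - 3) divides it; the quotient is y³ + 17y² + 141y + 621.
Continuing, y = -9 is a root, giving the factor (y + 9) and quotient y² + 8y + 69.
The quadratic y² + 8y + 69 has discriminant -212 < 0 and is irreducible over ℤ.

(3y - 4)(5y - 3)(y + 9)(y² + 8y + 69)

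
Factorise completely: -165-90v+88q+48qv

(6v+11)(8q-15)

Group as (48qv+88q) + (-90v-165) = 8q(6v+11) - 15(6v+11).
Both groups share the factor (6v+11).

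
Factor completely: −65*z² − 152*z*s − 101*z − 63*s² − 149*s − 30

Group: −13*z*(5*z + 9*s + 2) + (−7*s − 15)*(5*z + 9*s + 2); both groups contain (5*z + 9*s + 2).

−(13*z + 7*s + 15)*(5*z + 9*s + 2)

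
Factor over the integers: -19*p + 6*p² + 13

(6*p - 13)*(p - 1)

Need a pair with product 6·13 = 78 and sum -19: that's -6 and -13.
Split the middle term: 6*p² - 6*p - 13*p + 13 = 6*p*(p - 1) - 13*(p - 1).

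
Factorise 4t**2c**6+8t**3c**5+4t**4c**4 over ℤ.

Pull out the common factor 4t**2c**4, leaving t**2+2tc+c**2.
Recognize a perfect-square trinomial with the parts c and t.

4c**4t**2(t+c)**2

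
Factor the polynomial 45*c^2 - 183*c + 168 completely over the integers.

Pull out the common factor 3, then factor the remaining trinomial.

3*(3*c - 8)*(5*c - 7)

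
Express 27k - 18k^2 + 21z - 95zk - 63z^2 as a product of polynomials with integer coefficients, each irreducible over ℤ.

Group: -9z(7z + 9k) + (-2k + 3)(7z + 9k); both groups contain (7z + 9k).

-(9z + 2k - 3)(7z + 9k)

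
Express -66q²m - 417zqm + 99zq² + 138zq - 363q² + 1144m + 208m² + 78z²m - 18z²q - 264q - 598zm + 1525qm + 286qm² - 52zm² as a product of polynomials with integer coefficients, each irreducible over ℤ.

Group: 2z(-9zq + 39zm + 6qm + 33q - 26m² - 143m) + (-11q - 8)(-9zq + 39zm + 6qm + 33q - 26m² - 143m); both groups contain (-9zq + 39zm + 6qm + 33q - 26m² - 143m), so (2z - 11q - 8) is a factor with cofactor -9zq + 39zm + 6qm + 33q - 26m² - 143m.
The cofactor groups again: -9zq + 39zm + 6qm + 33q - 26m² - 143m = -3q(3z - 2m - 11) + 13m(3z - 2m - 11); both groups contain (3z - 2m - 11), giving -(3q - 13m)(3z - 2m - 11).

-(2z - 11q - 8)(3q - 13m)(3z - 2m - 11)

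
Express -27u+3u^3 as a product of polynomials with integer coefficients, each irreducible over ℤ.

Every term has a factor of 3u. Then u^2-9 = (u)² − (3)².

3u(u+3)(u-3)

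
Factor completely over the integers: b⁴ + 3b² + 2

Substitute u = b² to get a quadratic in u, then factor.
b² + 1 is irreducible over ℤ (sum of squares).
b² + 2 is irreducible over ℤ (always positive, so no real roots).

(b² + 1)(b² + 2)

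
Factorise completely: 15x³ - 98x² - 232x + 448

Trying the rational-root candidates, x = 8 is a root, so (x - 8) is a factor; dividing leaves 15x² + 22x - 56.
The remaining quadratic factors as (3x - 4)(5x + 14).

(3x - 4)(5x + 14)(x - 8)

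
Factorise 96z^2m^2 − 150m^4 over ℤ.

6m^2(4z − 5m)(4z + 5m)

Every term has a factor of 6m^2. Then 16z^2 − 25m^2 = (4z)² − (5m)².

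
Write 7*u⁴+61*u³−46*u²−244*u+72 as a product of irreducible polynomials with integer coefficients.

Among the possible rational roots, u = 2/7 is a root, so (7*u−2) is a factor; dividing leaves u³+9*u²−4*u−36.
Continuing, u = −2 is a root, giving the factor (u+2) and quotient u²+7*u−18.
The remaining quadratic factors as (u+9)(u−2).

(7*u−2)*(u+2)*(u+9)*(u−2)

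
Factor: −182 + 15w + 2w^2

(2w − 13)(w + 14)

Need a pair with product 2·(−182) = −364 and sum 15: that's −13 and 28.
Split the middle term: 2w^2 − 13w + 28w − 182 = w(2w − 13) + 14(2w − 13).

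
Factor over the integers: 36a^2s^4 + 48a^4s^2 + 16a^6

Pull out the common factor 4a^2, leaving 4a^4 + 12a^2s^2 + 9s^4.
Recognize a perfect-square trinomial with the parts 2a^2 and 3s^2.

4a^2(2a^2 + 3s^2)^2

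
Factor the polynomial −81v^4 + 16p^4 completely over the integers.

(2p)⁴ − (3v)⁴ = ((2p)² − (3v)²)((2p)² + (3v)²); the first factor splits again, the second (4p^2 + 9v^2) is irreducible.

(2p + 3v)(2p − 3v)(4p^2 + 9v^2)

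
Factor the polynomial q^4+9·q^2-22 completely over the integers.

Substitute u = q^2 to get a quadratic in u, then factor.
q^2-2 is irreducible over ℤ (2 is not a perfect square).
q^2+11 is irreducible over ℤ (always positive, so no real roots).

(q^2+11)·(q^2-2)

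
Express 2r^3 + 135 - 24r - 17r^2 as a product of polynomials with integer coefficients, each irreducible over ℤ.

Trying the rational-root candidates, r = -3 is a root, giving the factor (r + 3) and quotient 2r^2 - 23r + 45.
The remaining quadratic factors as (2r - 5)(r - 9).

(2r - 5)(r + 3)(r - 9)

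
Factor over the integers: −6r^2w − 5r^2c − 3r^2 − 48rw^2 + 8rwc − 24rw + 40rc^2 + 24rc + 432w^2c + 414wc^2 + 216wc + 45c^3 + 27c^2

Group: 6w(−r^2 − 8rw + 8rc + 72wc + 9c^2) + (5c + 3)(−r^2 − 8rw + 8rc + 72wc + 9c^2); both groups contain (−r^2 − 8rw + 8rc + 72wc + 9c^2), so (6w + 5c + 3) is a factor with cofactor −r^2 − 8rw + 8rc + 72wc + 9c^2.
The cofactor groups again: −r^2 − 8rw + 8rc + 72wc + 9c^2 = −r(r − 9c) + (−8w − c)(r − 9c); both groups contain (r − 9c), giving −(r + 8w + c)(r − 9c).

−(r − 9c)(6w + 5c + 3)(r + 8w + c)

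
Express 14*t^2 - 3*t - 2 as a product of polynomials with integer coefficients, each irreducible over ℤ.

Need a pair with product 14·(-2) = -28 and sum -3: that's -7 and 4.
Split the middle term: 14*t^2 - 7*t + 4*t - 2 = 7*t*(2*t - 1) + 2*(2*t - 1).

(2*t - 1)*(7*t + 2)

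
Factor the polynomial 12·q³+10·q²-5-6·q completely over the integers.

(6·q+5)·(2·q²-1)

Group as (12·q³-6·q) + (10·q²-5) = 6·q·(2·q²-1) + 5·(2·q²-1).
Both groups share the factor (2·q²-1).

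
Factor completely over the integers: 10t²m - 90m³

10m(t - 3m)(t + 3m)

Every term has a factor of 10m. Then t² - 9m² = (t)² − (3m)².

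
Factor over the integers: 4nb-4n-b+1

Group as (4nb-4n) + (-b+1) = 4n(b-1) - (b-1).
Both groups share the factor (b-1).

(4n-1)(b-1)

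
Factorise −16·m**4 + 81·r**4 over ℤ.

Write as (9·r**2)² − (4·m**2)², then factor 9·r**2 − 4·m**2 once more.

(3·r − 2·m)·(3·r + 2·m)·(9·r**2 + 4·m**2)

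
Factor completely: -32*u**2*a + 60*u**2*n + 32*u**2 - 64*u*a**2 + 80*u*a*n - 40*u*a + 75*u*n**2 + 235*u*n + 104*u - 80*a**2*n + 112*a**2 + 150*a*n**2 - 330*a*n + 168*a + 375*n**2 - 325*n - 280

-(u + 2*a + 5)*(4*u + 5*n - 7)*(8*a - 15*n - 8)

Group: 4*u*(-8*u*a + 15*u*n + 8*u - 16*a**2 + 30*a*n - 24*a + 75*n + 40) + (5*n - 7)*(-8*u*a + 15*u*n + 8*u - 16*a**2 + 30*a*n - 24*a + 75*n + 40); both groups contain (-8*u*a + 15*u*n + 8*u - 16*a**2 + 30*a*n - 24*a + 75*n + 40), so (4*u + 5*n - 7) is a factor with cofactor -8*u*a + 15*u*n + 8*u - 16*a**2 + 30*a*n - 24*a + 75*n + 40.
The cofactor groups again: -8*u*a + 15*u*n + 8*u - 16*a**2 + 30*a*n - 24*a + 75*n + 40 = -u*(8*a - 15*n - 8) + (-2*a - 5)*(8*a - 15*n - 8); both groups contain (8*a - 15*n - 8), giving -(u + 2*a + 5)*(8*a - 15*n - 8).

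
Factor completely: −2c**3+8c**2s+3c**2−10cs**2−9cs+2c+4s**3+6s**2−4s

−(2c−2s+1)(c−2s)(c−s−2)

Group: c(−2c**2+6cs−c−4s**2+2s) + (−s−2)(−2c**2+6cs−c−4s**2+2s); both groups contain (−2c**2+6cs−c−4s**2+2s), so (c−s−2) is a factor with cofactor −2c**2+6cs−c−4s**2+2s.
The cofactor groups again: −2c**2+6cs−c−4s**2+2s = −c(2c−2s+1) + 2s(2c−2s+1); both groups contain (2c−2s+1), giving −(c−2s)(2c−2s+1).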